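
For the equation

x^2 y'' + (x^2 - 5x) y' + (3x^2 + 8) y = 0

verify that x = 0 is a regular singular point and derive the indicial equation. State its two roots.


Divide by x^2 to reach normal form y'' + P_1(x) y' + P_2(x) y = 0 with P_1(x) = 1 - 5/x and P_2(x) = 3 + 8/x^2.
x = 0 is a singular point because the y'-coefficient 1 - 5/x has a pole at x = 0 and the y-coefficient 3 + 8/x^2 has a pole at x = 0.
It is a regular singular point because x P_1(x) = p(x) = x - 5 and x^2 P_2(x) = q(x) = 3x^2 + 8 are polynomials, hence analytic at x = 0.
p(0) = -5,  q(0) = 8.
Indicial equation: r(r-1) + p(0) r + q(0) = 0, i.e. r^2 + (p(0) - 1) r + q(0) = 0, i.e. r^2 - 6 r + 8 = 0.
Discriminant: (-6)^2 - 4(8) = 4, so r = (6 ± 2)/2.
Solving: r_1 = 4, r_2 = 2.

indicial: r^2 - 6 r + 8 = 0; roots r_1 = 4, r_2 = 2


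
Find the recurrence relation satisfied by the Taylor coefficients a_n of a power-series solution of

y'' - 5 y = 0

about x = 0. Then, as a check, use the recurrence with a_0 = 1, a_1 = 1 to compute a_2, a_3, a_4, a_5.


Substitute y = sum_n a_n x^n into y'' + (const) y = 0.
y''(x) = sum_{n>=0} (n+2)(n+1) a_{n+2} x^n.
The ODE becomes sum_n [(n+2)(n+1) a_{n+2} - 5 a_n] x^n = 0.
Setting each coefficient to zero gives the recurrence:
  (n+2)(n+1) a_{n+2} - 5 a_n = 0,
  a_{n+2} = 5 / ((n+1)(n+2)) a_n.

Check with a_0 = 1, a_1 = 1 (apply the recurrence for n = 0, 1, 2, 3): a_0 = 1, a_1 = 1, a_2 = 5/2, a_3 = 5/6, a_4 = 25/24, a_5 = 5/24.

a_{n+2} = 5/((n+1)(n+2)) * a_n; check: a_0 = 1, a_1 = 1, a_2 = 5/2, a_3 = 5/6, a_4 = 25/24, a_5 = 5/24


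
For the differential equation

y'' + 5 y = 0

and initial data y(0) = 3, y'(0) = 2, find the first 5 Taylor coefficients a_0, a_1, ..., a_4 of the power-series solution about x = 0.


Ansatz: y(x) = sum_{n>=0} a_n x^n, so y'(x) = sum_{n>=1} n a_n x^(n-1) and y''(x) = sum_{n>=2} n(n-1) a_n x^(n-2).
Substitute into P(x) y'' + Q(x) y' + R(x) y = 0 with P(x) = 1, Q(x) = 0, R(x) = 5, and match powers of x.
Initial conditions: a_0 = 3, a_1 = 2.
Setting the coefficient of each power of x to zero and solving order by order (substituting the coefficients already found):
  x^0: 2 a_2 + 5 a_0 = 0  ->  2 a_2 = -5 a_0 = -15  ->  a_2 = -15/2
  x^1: 6 a_3 + 5 a_1 = 0  ->  6 a_3 = -5 a_1 = -10  ->  a_3 = -5/3
  x^2: 12 a_4 + 5 a_2 = 0  ->  12 a_4 = -5 a_2 = 75/2  ->  a_4 = 25/8
Truncated series: y(x) = 3 + 2 x - (15/2) x^2 - (5/3) x^3 + (25/8) x^4 + O(x^5).

a_0 = 3; a_1 = 2; a_2 = -15/2; a_3 = -5/3; a_4 = 25/8


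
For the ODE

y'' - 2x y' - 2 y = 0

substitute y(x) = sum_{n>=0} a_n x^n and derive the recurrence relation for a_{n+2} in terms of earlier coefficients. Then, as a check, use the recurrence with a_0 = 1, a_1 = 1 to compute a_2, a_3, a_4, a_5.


Substitute y = sum_n a_n x^n.
y''(x) has coefficient (n+2)(n+1) a_{n+2} at x^n;
-2 x y'(x) has coefficient -2 n a_n at x^n (shift);
-2 y(x) has coefficient -2 a_n at x^n.
Matching x^n: (n+2)(n+1) a_{n+2} + (-2n - 2) a_n = 0.
Thus a_{n+2} = (2n + 2) / ((n+1)(n+2)) * a_n.

Check with a_0 = 1, a_1 = 1 (apply the recurrence for n = 0, 1, 2, 3): a_0 = 1, a_1 = 1, a_2 = 1, a_3 = 2/3, a_4 = 1/2, a_5 = 4/15.

a_(n+2) = (2n + 2) / ((n+1)(n+2)) * a_n; check: a_0 = 1, a_1 = 1, a_2 = 1, a_3 = 2/3, a_4 = 1/2, a_5 = 4/15


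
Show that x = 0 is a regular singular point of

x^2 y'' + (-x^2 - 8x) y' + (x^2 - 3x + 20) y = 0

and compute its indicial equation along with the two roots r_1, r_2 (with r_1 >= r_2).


Divide by x^2 to reach normal form y'' + P_1(x) y' + P_2(x) y = 0 with P_1(x) = -1 - 8/x and P_2(x) = 1 - 3/x + 20/x^2.
x = 0 is a singular point because the y'-coefficient -1 - 8/x has a pole at x = 0 and the y-coefficient 1 - 3/x + 20/x^2 has a pole at x = 0.
It is a regular singular point because x P_1(x) = p(x) = -x - 8 and x^2 P_2(x) = q(x) = x^2 - 3x + 20 are polynomials, hence analytic at x = 0.
p(0) = -8,  q(0) = 20.
Indicial equation: r(r-1) + p(0) r + q(0) = 0, i.e. r^2 + (p(0) - 1) r + q(0) = 0, i.e. r^2 - 9 r + 20 = 0.
Discriminant: (-9)^2 - 4(20) = 1, so r = (9 ± 1)/2.
Solving: r_1 = 5, r_2 = 4.

indicial: r^2 - 9 r + 20 = 0; roots r_1 = 5, r_2 = 4


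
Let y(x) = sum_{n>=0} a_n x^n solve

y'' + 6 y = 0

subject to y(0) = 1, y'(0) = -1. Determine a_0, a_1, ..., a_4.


Ansatz: y(x) = sum_{n>=0} a_n x^n, so y'(x) = sum_{n>=1} n a_n x^(n-1) and y''(x) = sum_{n>=2} n(n-1) a_n x^(n-2).
Substitute into P(x) y'' + Q(x) y' + R(x) y = 0 with P(x) = 1, Q(x) = 0, R(x) = 6, and match powers of x.
Initial conditions: a_0 = 1, a_1 = -1.
Setting the coefficient of each power of x to zero and solving order by order (substituting the coefficients already found):
  x^0: 2 a_2 + 6 a_0 = 0  ->  2 a_2 = -6 a_0 = -6  ->  a_2 = -3
  x^1: 6 a_3 + 6 a_1 = 0  ->  6 a_3 = -6 a_1 = 6  ->  a_3 = 1
  x^2: 12 a_4 + 6 a_2 = 0  ->  12 a_4 = -6 a_2 = 18  ->  a_4 = 3/2
Truncated series: y(x) = 1 - x - 3 x^2 + x^3 + (3/2) x^4 + O(x^5).

a_0 = 1; a_1 = -1; a_2 = -3; a_3 = 1; a_4 = 3/2


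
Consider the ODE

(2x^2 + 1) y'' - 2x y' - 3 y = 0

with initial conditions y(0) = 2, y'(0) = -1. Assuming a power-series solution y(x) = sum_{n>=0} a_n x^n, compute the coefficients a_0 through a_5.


Ansatz: y(x) = sum_{n>=0} a_n x^n, so y'(x) = sum_{n>=1} n a_n x^(n-1) and y''(x) = sum_{n>=2} n(n-1) a_n x^(n-2).
Substitute into P(x) y'' + Q(x) y' + R(x) y = 0 with P(x) = 2x^2 + 1, Q(x) = -2x, R(x) = -3, and match powers of x.
Initial conditions: a_0 = 2, a_1 = -1.
Setting the coefficient of each power of x to zero and solving order by order (substituting the coefficients already found):
  x^0: 2 a_2 - 3 a_0 = 0  ->  2 a_2 = 3 a_0 = 6  ->  a_2 = 3
  x^1: 6 a_3 - 5 a_1 = 0  ->  6 a_3 = 5 a_1 = -5  ->  a_3 = -5/6
  x^2: 12 a_4 - 3 a_2 = 0  ->  12 a_4 = 3 a_2 = 9  ->  a_4 = 3/4
  x^3: 20 a_5 + 3 a_3 = 0  ->  20 a_5 = -3 a_3 = 5/2  ->  a_5 = 1/8
Truncated series: y(x) = 2 - x + 3 x^2 - (5/6) x^3 + (3/4) x^4 + (1/8) x^5 + O(x^6).

a_0 = 2; a_1 = -1; a_2 = 3; a_3 = -5/6; a_4 = 3/4; a_5 = 1/8


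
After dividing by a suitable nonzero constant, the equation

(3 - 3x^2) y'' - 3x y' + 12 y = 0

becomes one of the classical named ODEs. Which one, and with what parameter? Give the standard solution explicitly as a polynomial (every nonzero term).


All three coefficients share the factor 3; dividing through by 3 gives  (1 - x^2) y'' - x y' + 4 y = 0.
This matches the Chebyshev equation (1 - x^2) y'' - x y' + n^2 y = 0 (note the -x y' term, not -2x y') with n^2 = 4, so n = 2; the polynomial solution is T_2(x).
With y = sum_k a_k x^k, matching x^k gives (k+2)(k+1) a_{k+2} = (k^2 - n^2) a_k = (k - 2)(k + 2) a_k. The right side vanishes at k = 2, so the series with the parity of 2 terminates at degree 2.
Standard normalization: leading coefficient of T_n is 2^(n-1), so a_2 = 2^1 = 2. Work downward with a_k = (k+1)(k+2) a_{k+2} / ((k - 2)(k + 2)):
  a_0 = (1)(2)(2) / ((0 - 2)(0 + 2)) = 4/(-4) = -1
Hence T_2(x) = 2 x^2 - 1.

T_2(x); series = 2 x^2 - 1


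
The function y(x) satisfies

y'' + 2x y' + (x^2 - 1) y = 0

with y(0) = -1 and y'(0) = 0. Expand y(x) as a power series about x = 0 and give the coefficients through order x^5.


Ansatz: y(x) = sum_{n>=0} a_n x^n, so y'(x) = sum_{n>=1} n a_n x^(n-1) and y''(x) = sum_{n>=2} n(n-1) a_n x^(n-2).
Substitute into P(x) y'' + Q(x) y' + R(x) y = 0 with P(x) = 1, Q(x) = 2x, R(x) = x^2 - 1, and match powers of x.
Initial conditions: a_0 = -1, a_1 = 0.
Setting the coefficient of each power of x to zero and solving order by order (substituting the coefficients already found):
  x^0: 2 a_2 - a_0 = 0  ->  2 a_2 = a_0 = -1  ->  a_2 = -1/2
  x^1: 6 a_3 + a_1 = 0  ->  6 a_3 = -a_1 = 0  ->  a_3 = 0
  x^2: 12 a_4 + 3 a_2 + a_0 = 0  ->  12 a_4 = -3 a_2 - a_0 = 5/2  ->  a_4 = 5/24
  x^3: 20 a_5 + 5 a_3 + a_1 = 0  ->  20 a_5 = -5 a_3 - a_1 = 0  ->  a_5 = 0
Truncated series: y(x) = -1 - (1/2) x^2 + (5/24) x^4 + O(x^6).

a_0 = -1; a_1 = 0; a_2 = -1/2; a_3 = 0; a_4 = 5/24; a_5 = 0


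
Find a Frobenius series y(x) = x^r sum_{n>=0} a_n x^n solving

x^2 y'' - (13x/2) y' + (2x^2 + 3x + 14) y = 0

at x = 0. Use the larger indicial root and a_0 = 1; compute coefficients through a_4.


Write in Frobenius form y'' + (p(x)/x) y' + (q(x)/x^2) y = 0:
  p(x) = -13/2,  q(x) = 2x^2 + 3x + 14.
Indicial equation: r(r-1) + (-13/2) r + (14) = 0 -> roots r_1 = 4, r_2 = 7/2.
Take r = r_1 = 4. Let y(x) = x^r sum_{n>=0} a_n x^n with a_0 = 1.
Substitute y = x^r sum a_n x^n and match x^{r+n}. The recurrence is
  D(n) a_n + 3 a_{n-1} + 2 a_{n-2} = 0,  where D(n) = (r+n)(r+n-1) + (-13/2)(r+n) + (14).
  a_n = [-3 a_{n-1} - 2 a_{n-2}] / D(n).
Since the indicial polynomial factors as (r - r_1)(r - r_2), D(n) = (r_1 + n - r_1)(r_1 + n - r_2) = n(n + 1/2).
Evaluating step by step (a_0 = 1):
  n = 1: D(1) = 1(1 + 1/2) = 3/2; numerator = -3(1) = -3; a_1 = (-3)/(3/2) = -2
  n = 2: D(2) = 2(2 + 1/2) = 5; numerator = -3(-2) - 2(1) = 4; a_2 = (4)/(5) = 4/5
  n = 3: D(3) = 3(3 + 1/2) = 21/2; numerator = -3(4/5) - 2(-2) = 8/5; a_3 = (8/5)/(21/2) = 16/105
  n = 4: D(4) = 4(4 + 1/2) = 18; numerator = -3(16/105) - 2(4/5) = -72/35; a_4 = (-72/35)/(18) = -4/35

r = 4; a_0 = 1; a_1 = -2; a_2 = 4/5; a_3 = 16/105; a_4 = -4/35


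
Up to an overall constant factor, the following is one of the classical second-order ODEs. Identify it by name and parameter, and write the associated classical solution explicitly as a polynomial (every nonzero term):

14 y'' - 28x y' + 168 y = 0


All three coefficients share the factor 14; dividing through by 14 gives  y'' - 2x y' + 12 y = 0.
This matches the Hermite equation y'' - 2x y' + 2n y = 0 with 2n = 12, so n = 6; the polynomial solution is H_6(x).
With y = sum_k a_k x^k, matching x^k gives (k+2)(k+1) a_{k+2} = 2(k - n) a_k = 2(k - 6) a_k. The right side vanishes at k = 6, so the series with the parity of 6 terminates at degree 6.
Standard normalization: leading coefficient of H_n is 2^n, so a_6 = 2^6 = 64. Work downward with a_k = (k+1)(k+2) a_{k+2} / (2(k - n)):
  a_4 = (5)(6)(64) / (2(4 - 6)) = 1920/(-4) = -480
  a_2 = (3)(4)(-480) / (2(2 - 6)) = -5760/(-8) = 720
  a_0 = (1)(2)(720) / (2(0 - 6)) = 1440/(-12) = -120
Hence H_6(x) = 64 x^6 - 480 x^4 + 720 x^2 - 120.

H_6(x); series = 64 x^6 - 480 x^4 + 720 x^2 - 120


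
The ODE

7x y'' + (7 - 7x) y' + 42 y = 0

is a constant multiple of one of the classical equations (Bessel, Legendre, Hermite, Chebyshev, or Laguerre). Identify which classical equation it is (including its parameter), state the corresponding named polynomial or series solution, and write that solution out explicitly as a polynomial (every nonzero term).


All three coefficients share the factor 7; dividing through by 7 gives  x y'' + (1 - x) y' + 6 y = 0.
This matches the Laguerre equation x y'' + (1 - x) y' + n y = 0 with n = 6; the polynomial solution is L_6(x).
With y = sum_k a_k x^k, matching x^k gives (k+1)k a_{k+1} + (k+1) a_{k+1} - k a_k + n a_k = 0, i.e. (k+1)^2 a_{k+1} = (k - n) a_k = (k - 6) a_k. The right side vanishes at k = 6, so the series terminates at degree 6.
Standard normalization L_n(0) = 1 gives a_0 = 1. Work upward with a_{k+1} = (k - 6) a_k / (k+1)^2:
  a_1 = (0 - 6)(1) / 1^2 = -6/1 = -6
  a_2 = (1 - 6)(-6) / 2^2 = 30/4 = 15/2
  a_3 = (2 - 6)(15/2) / 3^2 = -30/9 = -10/3
  a_4 = (3 - 6)(-10/3) / 4^2 = 10/16 = 5/8
  a_5 = (4 - 6)(5/8) / 5^2 = (-5/4)/25 = -1/20
  a_6 = (5 - 6)(-1/20) / 6^2 = (1/20)/36 = 1/720
Hence L_6(x) = x^6/720 - x^5/20 + 5 x^4/8 - 10 x^3/3 + 15 x^2/2 - 6 x + 1.

L_6(x); series = x^6/720 - x^5/20 + 5 x^4/8 - 10 x^3/3 + 15 x^2/2 - 6 x + 1


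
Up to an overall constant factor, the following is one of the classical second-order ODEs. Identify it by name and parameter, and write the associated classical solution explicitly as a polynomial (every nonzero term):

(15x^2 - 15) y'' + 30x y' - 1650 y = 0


All three coefficients share the factor -15; dividing through by -15 gives  (1 - x^2) y'' - 2x y' + 110 y = 0.
This matches the Legendre equation (1 - x^2) y'' - 2x y' + n(n+1) y = 0 (note the -2x y' term) with n(n+1) = 110, so n = 10; the polynomial solution is P_10(x).
With y = sum_k a_k x^k, matching x^k gives (k+2)(k+1) a_{k+2} = [k(k+1) - n(n+1)] a_k = (k - 10)(k + 11) a_k. The right side vanishes at k = 10, so the series with the parity of 10 terminates at degree 10.
Standard normalization (P_n(1) = 1): leading coefficient (2n)!/(2^n (n!)^2) = 2432902008176640000/(1024*13168189440000) = 46189/256, so a_10 = 46189/256. Work downward with a_k = (k+1)(k+2) a_{k+2} / ((k - 10)(k + 11)):
  a_8 = (9)(10)(46189/256) / ((8 - 10)(8 + 11)) = (2078505/128)/(-38) = -109395/256
  a_6 = (7)(8)(-109395/256) / ((6 - 10)(6 + 11)) = (-765765/32)/(-68) = 45045/128
  a_4 = (5)(6)(45045/128) / ((4 - 10)(4 + 11)) = (675675/64)/(-90) = -15015/128
  a_2 = (3)(4)(-15015/128) / ((2 - 10)(2 + 11)) = (-45045/32)/(-104) = 3465/256
  a_0 = (1)(2)(3465/256) / ((0 - 10)(0 + 11)) = (3465/128)/(-110) = -63/256
Hence P_10(x) = 46189 x^10/256 - 109395 x^8/256 + 45045 x^6/128 - 15015 x^4/128 + 3465 x^2/256 - 63/256.

P_10(x); series = 46189 x^10/256 - 109395 x^8/256 + 45045 x^6/128 - 15015 x^4/128 + 3465 x^2/256 - 63/256


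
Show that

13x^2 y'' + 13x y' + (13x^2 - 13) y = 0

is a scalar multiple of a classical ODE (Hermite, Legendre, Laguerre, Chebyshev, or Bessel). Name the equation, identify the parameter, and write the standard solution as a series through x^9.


All three coefficients share the factor 13; dividing through by 13 gives  x^2 y'' + x y' + (x^2 - 1) y = 0.
This matches the Bessel equation x^2 y'' + x y' + (x^2 - nu^2) y = 0 with nu^2 = 1, so nu = 1; the solution bounded at x = 0 is J_1(x).
Frobenius at x = 0: indicial roots ±nu; for r = nu the recurrence k(k + 2nu) c_k = -c_{k-2} gives the standard series J_nu(x) = sum_{k>=0} (-1)^k / (k! (k+nu)!) (x/2)^(2k+nu). Evaluate the first 5 terms:
  k = 0: (-1)^0 / (0! * 1! * 2^1) x^1 = 1/(1*1*2) x^1 = (1/2) x^1
  k = 1: (-1)^1 / (1! * 2! * 2^3) x^3 = -1/(1*2*8) x^3 = (-1/16) x^3
  k = 2: (-1)^2 / (2! * 3! * 2^5) x^5 = 1/(2*6*32) x^5 = (1/384) x^5
  k = 3: (-1)^3 / (3! * 4! * 2^7) x^7 = -1/(6*24*128) x^7 = (-1/18432) x^7
  k = 4: (-1)^4 / (4! * 5! * 2^9) x^9 = 1/(24*120*512) x^9 = (1/1474560) x^9
Hence J_1(x) = x^9/1474560 - x^7/18432 + x^5/384 - x^3/16 + x/2 + ....

J_1(x); series = x^9/1474560 - x^7/18432 + x^5/384 - x^3/16 + x/2


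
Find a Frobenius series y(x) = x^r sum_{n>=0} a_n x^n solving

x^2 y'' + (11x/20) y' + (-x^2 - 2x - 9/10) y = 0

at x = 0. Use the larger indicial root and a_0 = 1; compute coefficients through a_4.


Write in Frobenius form y'' + (p(x)/x) y' + (q(x)/x^2) y = 0:
  p(x) = 11/20,  q(x) = -x^2 - 2x - 9/10.
Indicial equation: r(r-1) + (11/20) r + (-9/10) = 0 -> roots r_1 = 6/5, r_2 = -3/4.
Take r = r_1 = 6/5. Let y(x) = x^r sum_{n>=0} a_n x^n with a_0 = 1.
Substitute y = x^r sum a_n x^n and match x^{r+n}. The recurrence is
  D(n) a_n - 2 a_{n-1} - 1 a_{n-2} = 0,  where D(n) = (r+n)(r+n-1) + (11/20)(r+n) + (-9/10).
  a_n = [2 a_{n-1} + 1 a_{n-2}] / D(n).
Since the indicial polynomial factors as (r - r_1)(r - r_2), D(n) = (r_1 + n - r_1)(r_1 + n - r_2) = n(n + 39/20).
Evaluating step by step (a_0 = 1):
  n = 1: D(1) = 1(1 + 39/20) = 59/20; numerator = 2(1) = 2; a_1 = (2)/(59/20) = 40/59
  n = 2: D(2) = 2(2 + 39/20) = 79/10; numerator = 2(40/59) + 1(1) = 139/59; a_2 = (139/59)/(79/10) = 1390/4661
  n = 3: D(3) = 3(3 + 39/20) = 297/20; numerator = 2(1390/4661) + 1(40/59) = 5940/4661; a_3 = (5940/4661)/(297/20) = 400/4661
  n = 4: D(4) = 4(4 + 39/20) = 119/5; numerator = 2(400/4661) + 1(1390/4661) = 2190/4661; a_4 = (2190/4661)/(119/5) = 10950/554659

r = 6/5; a_0 = 1; a_1 = 40/59; a_2 = 1390/4661; a_3 = 400/4661; a_4 = 10950/554659


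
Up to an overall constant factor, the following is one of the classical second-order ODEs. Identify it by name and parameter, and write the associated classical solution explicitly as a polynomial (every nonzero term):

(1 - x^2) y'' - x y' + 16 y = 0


The equation is already in a standard form:  (1 - x^2) y'' - x y' + 16 y = 0.
This matches the Chebyshev equation (1 - x^2) y'' - x y' + n^2 y = 0 (note the -x y' term, not -2x y') with n^2 = 16, so n = 4; the polynomial solution is T_4(x).
With y = sum_k a_k x^k, matching x^k gives (k+2)(k+1) a_{k+2} = (k^2 - n^2) a_k = (k - 4)(k + 4) a_k. The right side vanishes at k = 4, so the series with the parity of 4 terminates at degree 4.
Standard normalization: leading coefficient of T_n is 2^(n-1), so a_4 = 2^3 = 8. Work downward with a_k = (k+1)(k+2) a_{k+2} / ((k - 4)(k + 4)):
  a_2 = (3)(4)(8) / ((2 - 4)(2 + 4)) = 96/(-12) = -8
  a_0 = (1)(2)(-8) / ((0 - 4)(0 + 4)) = -16/(-16) = 1
Hence T_4(x) = 8 x^4 - 8 x^2 + 1.

T_4(x); series = 8 x^4 - 8 x^2 + 1


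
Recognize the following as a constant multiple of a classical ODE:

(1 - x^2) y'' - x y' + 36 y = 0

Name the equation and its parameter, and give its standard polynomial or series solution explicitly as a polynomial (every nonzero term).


The equation is already in a standard form:  (1 - x^2) y'' - x y' + 36 y = 0.
This matches the Chebyshev equation (1 - x^2) y'' - x y' + n^2 y = 0 (note the -x y' term, not -2x y') with n^2 = 36, so n = 6; the polynomial solution is T_6(x).
With y = sum_k a_k x^k, matching x^k gives (k+2)(k+1) a_{k+2} = (k^2 - n^2) a_k = (k - 6)(k + 6) a_k. The right side vanishes at k = 6, so the series with the parity of 6 terminates at degree 6.
Standard normalization: leading coefficient of T_n is 2^(n-1), so a_6 = 2^5 = 32. Work downward with a_k = (k+1)(k+2) a_{k+2} / ((k - 6)(k + 6)):
  a_4 = (5)(6)(32) / ((4 - 6)(4 + 6)) = 960/(-20) = -48
  a_2 = (3)(4)(-48) / ((2 - 6)(2 + 6)) = -576/(-32) = 18
  a_0 = (1)(2)(18) / ((0 - 6)(0 + 6)) = 36/(-36) = -1
Hence T_6(x) = 32 x^6 - 48 x^4 + 18 x^2 - 1.

T_6(x); series = 32 x^6 - 48 x^4 + 18 x^2 - 1


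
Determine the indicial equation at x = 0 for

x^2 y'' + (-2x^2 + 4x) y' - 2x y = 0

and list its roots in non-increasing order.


Divide by x^2 to reach normal form y'' + P_1(x) y' + P_2(x) y = 0 with P_1(x) = -2 + 4/x and P_2(x) = -2/x.
x = 0 is a singular point because the y'-coefficient -2 + 4/x has a pole at x = 0 and the y-coefficient -2/x has a pole at x = 0.
It is a regular singular point because x P_1(x) = p(x) = 4 - 2x and x^2 P_2(x) = q(x) = -2x are polynomials, hence analytic at x = 0.
p(0) = 4,  q(0) = 0.
Indicial equation: r(r-1) + p(0) r + q(0) = 0, i.e. r^2 + (p(0) - 1) r + q(0) = 0, i.e. r^2 + 3 r = 0.
Discriminant: (3)^2 - 4(0) = 9, so r = (-3 ± 3)/2.
Solving: r_1 = 0, r_2 = -3.

indicial: r^2 + 3 r = 0; roots r_1 = 0, r_2 = -3


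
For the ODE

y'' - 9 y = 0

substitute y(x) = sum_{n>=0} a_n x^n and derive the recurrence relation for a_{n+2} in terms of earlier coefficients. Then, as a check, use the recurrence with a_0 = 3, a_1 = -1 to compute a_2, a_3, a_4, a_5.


Substitute y = sum_n a_n x^n into y'' + (const) y = 0.
y''(x) = sum_{n>=0} (n+2)(n+1) a_{n+2} x^n.
The ODE becomes sum_n [(n+2)(n+1) a_{n+2} - 9 a_n] x^n = 0.
Setting each coefficient to zero gives the recurrence:
  (n+2)(n+1) a_{n+2} - 9 a_n = 0,
  a_{n+2} = 9 / ((n+1)(n+2)) a_n.

Check with a_0 = 3, a_1 = -1 (apply the recurrence for n = 0, 1, 2, 3): a_0 = 3, a_1 = -1, a_2 = 27/2, a_3 = -3/2, a_4 = 81/8, a_5 = -27/40.

a_{n+2} = 9/((n+1)(n+2)) * a_n; check: a_0 = 3, a_1 = -1, a_2 = 27/2, a_3 = -3/2, a_4 = 81/8, a_5 = -27/40


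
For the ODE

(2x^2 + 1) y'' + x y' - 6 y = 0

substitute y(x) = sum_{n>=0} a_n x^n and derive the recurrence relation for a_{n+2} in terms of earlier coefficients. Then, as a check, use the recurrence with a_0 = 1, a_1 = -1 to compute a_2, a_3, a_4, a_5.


Substitute y = sum_n a_n x^n.
(1 + 2 x^2) y'' contributes (n+2)(n+1) a_{n+2} + 2 n(n-1) a_n at x^n.
x y'(x) contributes n a_n at x^n.
-6 y(x) contributes -6 a_n at x^n.
Matching x^n: (n+2)(n+1) a_{n+2} + (2 n(n-1) + n - 6) a_n = 0.
Thus a_{n+2} = (-2 n(n-1) - n + 6) / ((n+1)(n+2)) * a_n.

Check with a_0 = 1, a_1 = -1 (apply the recurrence for n = 0, 1, 2, 3): a_0 = 1, a_1 = -1, a_2 = 3, a_3 = -5/6, a_4 = 0, a_5 = 3/8.

a_(n+2) = (-2 n(n-1) - n + 6) / ((n+1)(n+2)) * a_n; check: a_0 = 1, a_1 = -1, a_2 = 3, a_3 = -5/6, a_4 = 0, a_5 = 3/8


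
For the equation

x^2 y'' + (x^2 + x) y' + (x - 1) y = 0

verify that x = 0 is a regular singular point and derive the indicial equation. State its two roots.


Divide by x^2 to reach normal form y'' + P_1(x) y' + P_2(x) y = 0 with P_1(x) = 1 + 1/x and P_2(x) = 1/x - 1/x^2.
x = 0 is a singular point because the y'-coefficient 1 + 1/x has a pole at x = 0 and the y-coefficient 1/x - 1/x^2 has a pole at x = 0.
It is a regular singular point because x P_1(x) = p(x) = x + 1 and x^2 P_2(x) = q(x) = x - 1 are polynomials, hence analytic at x = 0.
p(0) = 1,  q(0) = -1.
Indicial equation: r(r-1) + p(0) r + q(0) = 0, i.e. r^2 + (p(0) - 1) r + q(0) = 0, i.e. r^2 - 1 = 0.
Discriminant: (0)^2 - 4(-1) = 4, so r = (0 ± 2)/2.
Solving: r_1 = 1, r_2 = -1.

indicial: r^2 - 1 = 0; roots r_1 = 1, r_2 = -1


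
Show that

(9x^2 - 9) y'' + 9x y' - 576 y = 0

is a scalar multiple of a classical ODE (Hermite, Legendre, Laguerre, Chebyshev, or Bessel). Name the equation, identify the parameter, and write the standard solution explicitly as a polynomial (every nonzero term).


All three coefficients share the factor -9; dividing through by -9 gives  (1 - x^2) y'' - x y' + 64 y = 0.
This matches the Chebyshev equation (1 - x^2) y'' - x y' + n^2 y = 0 (note the -x y' term, not -2x y') with n^2 = 64, so n = 8; the polynomial solution is T_8(x).
With y = sum_k a_k x^k, matching x^k gives (k+2)(k+1) a_{k+2} = (k^2 - n^2) a_k = (k - 8)(k + 8) a_k. The right side vanishes at k = 8, so the series with the parity of 8 terminates at degree 8.
Standard normalization: leading coefficient of T_n is 2^(n-1), so a_8 = 2^7 = 128. Work downward with a_k = (k+1)(k+2) a_{k+2} / ((k - 8)(k + 8)):
  a_6 = (7)(8)(128) / ((6 - 8)(6 + 8)) = 7168/(-28) = -256
  a_4 = (5)(6)(-256) / ((4 - 8)(4 + 8)) = -7680/(-48) = 160
  a_2 = (3)(4)(160) / ((2 - 8)(2 + 8)) = 1920/(-60) = -32
  a_0 = (1)(2)(-32) / ((0 - 8)(0 + 8)) = -64/(-64) = 1
Hence T_8(x) = 128 x^8 - 256 x^6 + 160 x^4 - 32 x^2 + 1.

T_8(x); series = 128 x^8 - 256 x^6 + 160 x^4 - 32 x^2 + 1


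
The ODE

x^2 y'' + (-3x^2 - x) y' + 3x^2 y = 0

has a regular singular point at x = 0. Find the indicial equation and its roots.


Divide by x^2 to reach normal form y'' + P_1(x) y' + P_2(x) y = 0 with P_1(x) = -3 - 1/x and P_2(x) = 3.
x = 0 is a singular point because the y'-coefficient -3 - 1/x has a pole at x = 0.
It is a regular singular point because x P_1(x) = p(x) = -3x - 1 and x^2 P_2(x) = q(x) = 3x^2 are polynomials, hence analytic at x = 0.
p(0) = -1,  q(0) = 0.
Indicial equation: r(r-1) + p(0) r + q(0) = 0, i.e. r^2 + (p(0) - 1) r + q(0) = 0, i.e. r^2 - 2 r = 0.
Discriminant: (-2)^2 - 4(0) = 4, so r = (2 ± 2)/2.
Solving: r_1 = 2, r_2 = 0.

indicial: r^2 - 2 r = 0; roots r_1 = 2, r_2 = 0


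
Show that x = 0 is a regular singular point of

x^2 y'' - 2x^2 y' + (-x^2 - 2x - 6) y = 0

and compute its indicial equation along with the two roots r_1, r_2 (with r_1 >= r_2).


Divide by x^2 to reach normal form y'' + P_1(x) y' + P_2(x) y = 0 with P_1(x) = -2 and P_2(x) = -1 - 2/x - 6/x^2.
x = 0 is a singular point because the y-coefficient -1 - 2/x - 6/x^2 has a pole at x = 0.
It is a regular singular point because x P_1(x) = p(x) = -2x and x^2 P_2(x) = q(x) = -x^2 - 2x - 6 are polynomials, hence analytic at x = 0.
p(0) = 0,  q(0) = -6.
Indicial equation: r(r-1) + p(0) r + q(0) = 0, i.e. r^2 + (p(0) - 1) r + q(0) = 0, i.e. r^2 - 1 r - 6 = 0.
Discriminant: (-1)^2 - 4(-6) = 25, so r = (1 ± 5)/2.
Solving: r_1 = 3, r_2 = -2.

indicial: r^2 - 1 r - 6 = 0; roots r_1 = 3, r_2 = -2


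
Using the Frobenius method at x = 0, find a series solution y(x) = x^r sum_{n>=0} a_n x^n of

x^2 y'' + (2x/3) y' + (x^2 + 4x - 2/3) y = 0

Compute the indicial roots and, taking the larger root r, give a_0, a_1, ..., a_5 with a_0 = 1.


Write in Frobenius form y'' + (p(x)/x) y' + (q(x)/x^2) y = 0:
  p(x) = 2/3,  q(x) = x^2 + 4x - 2/3.
Indicial equation: r(r-1) + (2/3) r + (-2/3) = 0 -> roots r_1 = 1, r_2 = -2/3.
Take r = r_1 = 1. Let y(x) = x^r sum_{n>=0} a_n x^n with a_0 = 1.
Substitute y = x^r sum a_n x^n and match x^{r+n}. The recurrence is
  D(n) a_n + 4 a_{n-1} + 1 a_{n-2} = 0,  where D(n) = (r+n)(r+n-1) + (2/3)(r+n) + (-2/3).
  a_n = [-4 a_{n-1} - 1 a_{n-2}] / D(n).
Since the indicial polynomial factors as (r - r_1)(r - r_2), D(n) = (r_1 + n - r_1)(r_1 + n - r_2) = n(n + 5/3).
Evaluating step by step (a_0 = 1):
  n = 1: D(1) = 1(1 + 5/3) = 8/3; numerator = -4(1) = -4; a_1 = (-4)/(8/3) = -3/2
  n = 2: D(2) = 2(2 + 5/3) = 22/3; numerator = -4(-3/2) - 1(1) = 5; a_2 = (5)/(22/3) = 15/22
  n = 3: D(3) = 3(3 + 5/3) = 14; numerator = -4(15/22) - 1(-3/2) = -27/22; a_3 = (-27/22)/(14) = -27/308
  n = 4: D(4) = 4(4 + 5/3) = 68/3; numerator = -4(-27/308) - 1(15/22) = -51/154; a_4 = (-51/154)/(68/3) = -9/616
  n = 5: D(5) = 5(5 + 5/3) = 100/3; numerator = -4(-9/616) - 1(-27/308) = 45/308; a_5 = (45/308)/(100/3) = 27/6160

r = 1; a_0 = 1; a_1 = -3/2; a_2 = 15/22; a_3 = -27/308; a_4 = -9/616; a_5 = 27/6160


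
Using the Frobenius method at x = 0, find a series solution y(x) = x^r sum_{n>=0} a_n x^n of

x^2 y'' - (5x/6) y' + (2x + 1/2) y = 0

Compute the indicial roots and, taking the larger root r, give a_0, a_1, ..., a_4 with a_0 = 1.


Write in Frobenius form y'' + (p(x)/x) y' + (q(x)/x^2) y = 0:
  p(x) = -5/6,  q(x) = 2x + 1/2.
Indicial equation: r(r-1) + (-5/6) r + (1/2) = 0 -> roots r_1 = 3/2, r_2 = 1/3.
Take r = r_1 = 3/2. Let y(x) = x^r sum_{n>=0} a_n x^n with a_0 = 1.
Substitute y = x^r sum a_n x^n and match x^{r+n}. The recurrence is
  D(n) a_n + 2 a_{n-1} = 0,  where D(n) = (r+n)(r+n-1) + (-5/6)(r+n) + (1/2).
  a_n = -2 / D(n) * a_{n-1}.
Since the indicial polynomial factors as (r - r_1)(r - r_2), D(n) = (r_1 + n - r_1)(r_1 + n - r_2) = n(n + 7/6).
Evaluating step by step (a_0 = 1):
  n = 1: D(1) = 1(1 + 7/6) = 13/6; numerator = -2(1) = -2; a_1 = (-2)/(13/6) = -12/13
  n = 2: D(2) = 2(2 + 7/6) = 19/3; numerator = -2(-12/13) = 24/13; a_2 = (24/13)/(19/3) = 72/247
  n = 3: D(3) = 3(3 + 7/6) = 25/2; numerator = -2(72/247) = -144/247; a_3 = (-144/247)/(25/2) = -288/6175
  n = 4: D(4) = 4(4 + 7/6) = 62/3; numerator = -2(-288/6175) = 576/6175; a_4 = (576/6175)/(62/3) = 864/191425

r = 3/2; a_0 = 1; a_1 = -12/13; a_2 = 72/247; a_3 = -288/6175; a_4 = 864/191425


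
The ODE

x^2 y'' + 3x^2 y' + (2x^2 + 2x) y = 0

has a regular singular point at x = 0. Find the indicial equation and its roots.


Divide by x^2 to reach normal form y'' + P_1(x) y' + P_2(x) y = 0 with P_1(x) = 3 and P_2(x) = 2 + 2/x.
x = 0 is a singular point because the y-coefficient 2 + 2/x has a pole at x = 0.
It is a regular singular point because x P_1(x) = p(x) = 3x and x^2 P_2(x) = q(x) = 2x^2 + 2x are polynomials, hence analytic at x = 0.
p(0) = 0,  q(0) = 0.
Indicial equation: r(r-1) + p(0) r + q(0) = 0, i.e. r^2 + (p(0) - 1) r + q(0) = 0, i.e. r^2 - 1 r = 0.
Discriminant: (-1)^2 - 4(0) = 1, so r = (1 ± 1)/2.
Solving: r_1 = 1, r_2 = 0.

indicial: r^2 - 1 r = 0; roots r_1 = 1, r_2 = 0


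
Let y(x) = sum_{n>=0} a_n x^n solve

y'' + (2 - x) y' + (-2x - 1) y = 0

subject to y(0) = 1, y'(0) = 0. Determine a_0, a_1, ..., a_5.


Ansatz: y(x) = sum_{n>=0} a_n x^n, so y'(x) = sum_{n>=1} n a_n x^(n-1) and y''(x) = sum_{n>=2} n(n-1) a_n x^(n-2).
Substitute into P(x) y'' + Q(x) y' + R(x) y = 0 with P(x) = 1, Q(x) = 2 - x, R(x) = -2x - 1, and match powers of x.
Initial conditions: a_0 = 1, a_1 = 0.
Setting the coefficient of each power of x to zero and solving order by order (substituting the coefficients already found):
  x^0: 2 a_2 + 2 a_1 - a_0 = 0  ->  2 a_2 = -2 a_1 + a_0 = 1  ->  a_2 = 1/2
  x^1: 6 a_3 + 4 a_2 - 2 a_1 - 2 a_0 = 0  ->  6 a_3 = -4 a_2 + 2 a_1 + 2 a_0 = 0  ->  a_3 = 0
  x^2: 12 a_4 + 6 a_3 - 3 a_2 - 2 a_1 = 0  ->  12 a_4 = -6 a_3 + 3 a_2 + 2 a_1 = 3/2  ->  a_4 = 1/8
  x^3: 20 a_5 + 8 a_4 - 4 a_3 - 2 a_2 = 0  ->  20 a_5 = -8 a_4 + 4 a_3 + 2 a_2 = 0  ->  a_5 = 0
Truncated series: y(x) = 1 + (1/2) x^2 + (1/8) x^4 + O(x^6).

a_0 = 1; a_1 = 0; a_2 = 1/2; a_3 = 0; a_4 = 1/8; a_5 = 0


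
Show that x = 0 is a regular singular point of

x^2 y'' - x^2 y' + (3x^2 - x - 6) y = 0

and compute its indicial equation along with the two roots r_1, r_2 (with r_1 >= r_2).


Divide by x^2 to reach normal form y'' + P_1(x) y' + P_2(x) y = 0 with P_1(x) = -1 and P_2(x) = 3 - 1/x - 6/x^2.
x = 0 is a singular point because the y-coefficient 3 - 1/x - 6/x^2 has a pole at x = 0.
It is a regular singular point because x P_1(x) = p(x) = -x and x^2 P_2(x) = q(x) = 3x^2 - x - 6 are polynomials, hence analytic at x = 0.
p(0) = 0,  q(0) = -6.
Indicial equation: r(r-1) + p(0) r + q(0) = 0, i.e. r^2 + (p(0) - 1) r + q(0) = 0, i.e. r^2 - 1 r - 6 = 0.
Discriminant: (-1)^2 - 4(-6) = 25, so r = (1 ± 5)/2.
Solving: r_1 = 3, r_2 = -2.

indicial: r^2 - 1 r - 6 = 0; roots r_1 = 3, r_2 = -2


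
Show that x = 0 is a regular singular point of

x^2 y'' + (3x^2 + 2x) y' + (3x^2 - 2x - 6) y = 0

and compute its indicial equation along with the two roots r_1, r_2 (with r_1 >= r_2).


Divide by x^2 to reach normal form y'' + P_1(x) y' + P_2(x) y = 0 with P_1(x) = 3 + 2/x and P_2(x) = 3 - 2/x - 6/x^2.
x = 0 is a singular point because the y'-coefficient 3 + 2/x has a pole at x = 0 and the y-coefficient 3 - 2/x - 6/x^2 has a pole at x = 0.
It is a regular singular point because x P_1(x) = p(x) = 3x + 2 and x^2 P_2(x) = q(x) = 3x^2 - 2x - 6 are polynomials, hence analytic at x = 0.
p(0) = 2,  q(0) = -6.
Indicial equation: r(r-1) + p(0) r + q(0) = 0, i.e. r^2 + (p(0) - 1) r + q(0) = 0, i.e. r^2 + 1 r - 6 = 0.
Discriminant: (1)^2 - 4(-6) = 25, so r = (-1 ± 5)/2.
Solving: r_1 = 2, r_2 = -3.

indicial: r^2 + 1 r - 6 = 0; roots r_1 = 2, r_2 = -3


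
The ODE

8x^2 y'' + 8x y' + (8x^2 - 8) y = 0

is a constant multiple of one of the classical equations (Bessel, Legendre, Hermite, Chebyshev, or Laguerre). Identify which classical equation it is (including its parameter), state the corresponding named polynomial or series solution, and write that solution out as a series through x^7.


All three coefficients share the factor 8; dividing through by 8 gives  x^2 y'' + x y' + (x^2 - 1) y = 0.
This matches the Bessel equation x^2 y'' + x y' + (x^2 - nu^2) y = 0 with nu^2 = 1, so nu = 1; the solution bounded at x = 0 is J_1(x).
Frobenius at x = 0: indicial roots ±nu; for r = nu the recurrence k(k + 2nu) c_k = -c_{k-2} gives the standard series J_nu(x) = sum_{k>=0} (-1)^k / (k! (k+nu)!) (x/2)^(2k+nu). Evaluate the first 4 terms:
  k = 0: (-1)^0 / (0! * 1! * 2^1) x^1 = 1/(1*1*2) x^1 = (1/2) x^1
  k = 1: (-1)^1 / (1! * 2! * 2^3) x^3 = -1/(1*2*8) x^3 = (-1/16) x^3
  k = 2: (-1)^2 / (2! * 3! * 2^5) x^5 = 1/(2*6*32) x^5 = (1/384) x^5
  k = 3: (-1)^3 / (3! * 4! * 2^7) x^7 = -1/(6*24*128) x^7 = (-1/18432) x^7
Hence J_1(x) = -x^7/18432 + x^5/384 - x^3/16 + x/2 + ....

J_1(x); series = -x^7/18432 + x^5/384 - x^3/16 + x/2


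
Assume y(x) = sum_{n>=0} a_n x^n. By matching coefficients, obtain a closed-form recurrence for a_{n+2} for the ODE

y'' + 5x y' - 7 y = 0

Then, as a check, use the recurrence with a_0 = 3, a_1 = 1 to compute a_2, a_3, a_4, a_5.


Substitute y = sum_n a_n x^n.
y''(x) has coefficient (n+2)(n+1) a_{n+2} at x^n;
5 x y'(x) has coefficient 5 n a_n at x^n (shift);
-7 y(x) has coefficient -7 a_n at x^n.
Matching x^n: (n+2)(n+1) a_{n+2} + (5n - 7) a_n = 0.
Thus a_{n+2} = (-5n + 7) / ((n+1)(n+2)) * a_n.

Check with a_0 = 3, a_1 = 1 (apply the recurrence for n = 0, 1, 2, 3): a_0 = 3, a_1 = 1, a_2 = 21/2, a_3 = 1/3, a_4 = -21/8, a_5 = -2/15.

a_(n+2) = (-5n + 7) / ((n+1)(n+2)) * a_n; check: a_0 = 3, a_1 = 1, a_2 = 21/2, a_3 = 1/3, a_4 = -21/8, a_5 = -2/15


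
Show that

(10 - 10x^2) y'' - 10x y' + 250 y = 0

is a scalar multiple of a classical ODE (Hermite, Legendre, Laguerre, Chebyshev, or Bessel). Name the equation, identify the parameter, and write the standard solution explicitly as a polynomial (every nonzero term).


All three coefficients share the factor 10; dividing through by 10 gives  (1 - x^2) y'' - x y' + 25 y = 0.
This matches the Chebyshev equation (1 - x^2) y'' - x y' + n^2 y = 0 (note the -x y' term, not -2x y') with n^2 = 25, so n = 5; the polynomial solution is T_5(x).
With y = sum_k a_k x^k, matching x^k gives (k+2)(k+1) a_{k+2} = (k^2 - n^2) a_k = (k - 5)(k + 5) a_k. The right side vanishes at k = 5, so the series with the parity of 5 terminates at degree 5.
Standard normalization: leading coefficient of T_n is 2^(n-1), so a_5 = 2^4 = 16. Work downward with a_k = (k+1)(k+2) a_{k+2} / ((k - 5)(k + 5)):
  a_3 = (4)(5)(16) / ((3 - 5)(3 + 5)) = 320/(-16) = -20
  a_1 = (2)(3)(-20) / ((1 - 5)(1 + 5)) = -120/(-24) = 5
Hence T_5(x) = 16 x^5 - 20 x^3 + 5 x.

T_5(x); series = 16 x^5 - 20 x^3 + 5 x


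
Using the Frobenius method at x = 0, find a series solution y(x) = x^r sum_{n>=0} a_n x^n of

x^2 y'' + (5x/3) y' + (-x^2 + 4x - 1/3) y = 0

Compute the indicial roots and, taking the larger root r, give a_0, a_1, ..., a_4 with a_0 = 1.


Write in Frobenius form y'' + (p(x)/x) y' + (q(x)/x^2) y = 0:
  p(x) = 5/3,  q(x) = -x^2 + 4x - 1/3.
Indicial equation: r(r-1) + (5/3) r + (-1/3) = 0 -> roots r_1 = 1/3, r_2 = -1.
Take r = r_1 = 1/3. Let y(x) = x^r sum_{n>=0} a_n x^n with a_0 = 1.
Substitute y = x^r sum a_n x^n and match x^{r+n}. The recurrence is
  D(n) a_n + 4 a_{n-1} - 1 a_{n-2} = 0,  where D(n) = (r+n)(r+n-1) + (5/3)(r+n) + (-1/3).
  a_n = [-4 a_{n-1} + 1 a_{n-2}] / D(n).
Since the indicial polynomial factors as (r - r_1)(r - r_2), D(n) = (r_1 + n - r_1)(r_1 + n - r_2) = n(n + 4/3).
Evaluating step by step (a_0 = 1):
  n = 1: D(1) = 1(1 + 4/3) = 7/3; numerator = -4(1) = -4; a_1 = (-4)/(7/3) = -12/7
  n = 2: D(2) = 2(2 + 4/3) = 20/3; numerator = -4(-12/7) + 1(1) = 55/7; a_2 = (55/7)/(20/3) = 33/28
  n = 3: D(3) = 3(3 + 4/3) = 13; numerator = -4(33/28) + 1(-12/7) = -45/7; a_3 = (-45/7)/(13) = -45/91
  n = 4: D(4) = 4(4 + 4/3) = 64/3; numerator = -4(-45/91) + 1(33/28) = 1149/364; a_4 = (1149/364)/(64/3) = 3447/23296

r = 1/3; a_0 = 1; a_1 = -12/7; a_2 = 33/28; a_3 = -45/91; a_4 = 3447/23296


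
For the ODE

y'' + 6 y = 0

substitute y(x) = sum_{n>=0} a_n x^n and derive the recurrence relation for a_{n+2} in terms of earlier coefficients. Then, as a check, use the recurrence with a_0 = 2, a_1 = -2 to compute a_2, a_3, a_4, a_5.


Substitute y = sum_n a_n x^n into y'' + (const) y = 0.
y''(x) = sum_{n>=0} (n+2)(n+1) a_{n+2} x^n.
The ODE becomes sum_n [(n+2)(n+1) a_{n+2} + 6 a_n] x^n = 0.
Setting each coefficient to zero gives the recurrence:
  (n+2)(n+1) a_{n+2} + 6 a_n = 0,
  a_{n+2} = -6 / ((n+1)(n+2)) a_n.

Check with a_0 = 2, a_1 = -2 (apply the recurrence for n = 0, 1, 2, 3): a_0 = 2, a_1 = -2, a_2 = -6, a_3 = 2, a_4 = 3, a_5 = -3/5.

a_{n+2} = -6/((n+1)(n+2)) * a_n; check: a_0 = 2, a_1 = -2, a_2 = -6, a_3 = 2, a_4 = 3, a_5 = -3/5


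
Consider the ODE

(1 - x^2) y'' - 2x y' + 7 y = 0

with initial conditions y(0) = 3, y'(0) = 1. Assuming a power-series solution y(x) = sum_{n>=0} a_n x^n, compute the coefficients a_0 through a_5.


Ansatz: y(x) = sum_{n>=0} a_n x^n, so y'(x) = sum_{n>=1} n a_n x^(n-1) and y''(x) = sum_{n>=2} n(n-1) a_n x^(n-2).
Substitute into P(x) y'' + Q(x) y' + R(x) y = 0 with P(x) = 1 - x^2, Q(x) = -2x, R(x) = 7, and match powers of x.
Initial conditions: a_0 = 3, a_1 = 1.
Setting the coefficient of each power of x to zero and solving order by order (substituting the coefficients already found):
  x^0: 2 a_2 + 7 a_0 = 0  ->  2 a_2 = -7 a_0 = -21  ->  a_2 = -21/2
  x^1: 6 a_3 + 5 a_1 = 0  ->  6 a_3 = -5 a_1 = -5  ->  a_3 = -5/6
  x^2: 12 a_4 + a_2 = 0  ->  12 a_4 = -a_2 = 21/2  ->  a_4 = 7/8
  x^3: 20 a_5 - 5 a_3 = 0  ->  20 a_5 = 5 a_3 = -25/6  ->  a_5 = -5/24
Truncated series: y(x) = 3 + x - (21/2) x^2 - (5/6) x^3 + (7/8) x^4 - (5/24) x^5 + O(x^6).

a_0 = 3; a_1 = 1; a_2 = -21/2; a_3 = -5/6; a_4 = 7/8; a_5 = -5/24


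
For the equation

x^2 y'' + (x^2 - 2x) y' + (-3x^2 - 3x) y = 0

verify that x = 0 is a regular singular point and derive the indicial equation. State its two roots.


Divide by x^2 to reach normal form y'' + P_1(x) y' + P_2(x) y = 0 with P_1(x) = 1 - 2/x and P_2(x) = -3 - 3/x.
x = 0 is a singular point because the y'-coefficient 1 - 2/x has a pole at x = 0 and the y-coefficient -3 - 3/x has a pole at x = 0.
It is a regular singular point because x P_1(x) = p(x) = x - 2 and x^2 P_2(x) = q(x) = -3x^2 - 3x are polynomials, hence analytic at x = 0.
p(0) = -2,  q(0) = 0.
Indicial equation: r(r-1) + p(0) r + q(0) = 0, i.e. r^2 + (p(0) - 1) r + q(0) = 0, i.e. r^2 - 3 r = 0.
Discriminant: (-3)^2 - 4(0) = 9, so r = (3 ± 3)/2.
Solving: r_1 = 3, r_2 = 0.

indicial: r^2 - 3 r = 0; roots r_1 = 3, r_2 = 0


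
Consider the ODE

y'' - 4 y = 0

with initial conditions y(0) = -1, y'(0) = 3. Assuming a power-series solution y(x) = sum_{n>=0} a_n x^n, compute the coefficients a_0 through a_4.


Ansatz: y(x) = sum_{n>=0} a_n x^n, so y'(x) = sum_{n>=1} n a_n x^(n-1) and y''(x) = sum_{n>=2} n(n-1) a_n x^(n-2).
Substitute into P(x) y'' + Q(x) y' + R(x) y = 0 with P(x) = 1, Q(x) = 0, R(x) = -4, and match powers of x.
Initial conditions: a_0 = -1, a_1 = 3.
Setting the coefficient of each power of x to zero and solving order by order (substituting the coefficients already found):
  x^0: 2 a_2 - 4 a_0 = 0  ->  2 a_2 = 4 a_0 = -4  ->  a_2 = -2
  x^1: 6 a_3 - 4 a_1 = 0  ->  6 a_3 = 4 a_1 = 12  ->  a_3 = 2
  x^2: 12 a_4 - 4 a_2 = 0  ->  12 a_4 = 4 a_2 = -8  ->  a_4 = -2/3
Truncated series: y(x) = -1 + 3 x - 2 x^2 + 2 x^3 - (2/3) x^4 + O(x^5).

a_0 = -1; a_1 = 3; a_2 = -2; a_3 = 2; a_4 = -2/3


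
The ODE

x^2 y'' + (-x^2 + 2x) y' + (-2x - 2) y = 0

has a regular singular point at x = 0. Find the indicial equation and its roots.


Divide by x^2 to reach normal form y'' + P_1(x) y' + P_2(x) y = 0 with P_1(x) = -1 + 2/x and P_2(x) = -2/x - 2/x^2.
x = 0 is a singular point because the y'-coefficient -1 + 2/x has a pole at x = 0 and the y-coefficient -2/x - 2/x^2 has a pole at x = 0.
It is a regular singular point because x P_1(x) = p(x) = 2 - x and x^2 P_2(x) = q(x) = -2x - 2 are polynomials, hence analytic at x = 0.
p(0) = 2,  q(0) = -2.
Indicial equation: r(r-1) + p(0) r + q(0) = 0, i.e. r^2 + (p(0) - 1) r + q(0) = 0, i.e. r^2 + 1 r - 2 = 0.
Discriminant: (1)^2 - 4(-2) = 9, so r = (-1 ± 3)/2.
Solving: r_1 = 1, r_2 = -2.

indicial: r^2 + 1 r - 2 = 0; roots r_1 = 1, r_2 = -2


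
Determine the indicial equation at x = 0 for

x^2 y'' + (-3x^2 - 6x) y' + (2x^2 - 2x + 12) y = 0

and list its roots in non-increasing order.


Divide by x^2 to reach normal form y'' + P_1(x) y' + P_2(x) y = 0 with P_1(x) = -3 - 6/x and P_2(x) = 2 - 2/x + 12/x^2.
x = 0 is a singular point because the y'-coefficient -3 - 6/x has a pole at x = 0 and the y-coefficient 2 - 2/x + 12/x^2 has a pole at x = 0.
It is a regular singular point because x P_1(x) = p(x) = -3x - 6 and x^2 P_2(x) = q(x) = 2x^2 - 2x + 12 are polynomials, hence analytic at x = 0.
p(0) = -6,  q(0) = 12.
Indicial equation: r(r-1) + p(0) r + q(0) = 0, i.e. r^2 + (p(0) - 1) r + q(0) = 0, i.e. r^2 - 7 r + 12 = 0.
Discriminant: (-7)^2 - 4(12) = 1, so r = (7 ± 1)/2.
Solving: r_1 = 4, r_2 = 3.

indicial: r^2 - 7 r + 12 = 0; roots r_1 = 4, r_2 = 3


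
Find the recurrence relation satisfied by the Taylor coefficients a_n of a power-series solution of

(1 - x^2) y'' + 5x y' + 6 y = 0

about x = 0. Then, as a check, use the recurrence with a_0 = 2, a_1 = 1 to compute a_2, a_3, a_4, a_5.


Substitute y = sum_n a_n x^n.
(1 - 1 x^2) y'' contributes (n+2)(n+1) a_{n+2} - n(n-1) a_n at x^n.
5 x y'(x) contributes 5 n a_n at x^n.
6 y(x) contributes 6 a_n at x^n.
Matching x^n: (n+2)(n+1) a_{n+2} + (-n(n-1) + 5 n + 6) a_n = 0.
Thus a_{n+2} = (n(n-1) - 5 n - 6) / ((n+1)(n+2)) * a_n.

Check with a_0 = 2, a_1 = 1 (apply the recurrence for n = 0, 1, 2, 3): a_0 = 2, a_1 = 1, a_2 = -6, a_3 = -11/6, a_4 = 7, a_5 = 11/8.

a_(n+2) = (n(n-1) - 5 n - 6) / ((n+1)(n+2)) * a_n; check: a_0 = 2, a_1 = 1, a_2 = -6, a_3 = -11/6, a_4 = 7, a_5 = 11/8


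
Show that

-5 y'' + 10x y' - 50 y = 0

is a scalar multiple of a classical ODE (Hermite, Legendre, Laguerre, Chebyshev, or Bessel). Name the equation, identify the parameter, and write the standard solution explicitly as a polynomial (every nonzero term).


All three coefficients share the factor -5; dividing through by -5 gives  y'' - 2x y' + 10 y = 0.
This matches the Hermite equation y'' - 2x y' + 2n y = 0 with 2n = 10, so n = 5; the polynomial solution is H_5(x).
With y = sum_k a_k x^k, matching x^k gives (k+2)(k+1) a_{k+2} = 2(k - n) a_k = 2(k - 5) a_k. The right side vanishes at k = 5, so the series with the parity of 5 terminates at degree 5.
Standard normalization: leading coefficient of H_n is 2^n, so a_5 = 2^5 = 32. Work downward with a_k = (k+1)(k+2) a_{k+2} / (2(k - n)):
  a_3 = (4)(5)(32) / (2(3 - 5)) = 640/(-4) = -160
  a_1 = (2)(3)(-160) / (2(1 - 5)) = -960/(-8) = 120
Hence H_5(x) = 32 x^5 - 160 x^3 + 120 x.

H_5(x); series = 32 x^5 - 160 x^3 + 120 x
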